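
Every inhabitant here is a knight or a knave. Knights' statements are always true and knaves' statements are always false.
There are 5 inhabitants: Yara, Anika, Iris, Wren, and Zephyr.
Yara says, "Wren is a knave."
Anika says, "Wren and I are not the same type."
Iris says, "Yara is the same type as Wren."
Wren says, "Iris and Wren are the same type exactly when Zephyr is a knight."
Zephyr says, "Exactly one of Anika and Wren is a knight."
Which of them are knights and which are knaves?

Yara is a knight, Anika is a knave, Iris is a knave, Wren is a knave, and Zephyr is a knave.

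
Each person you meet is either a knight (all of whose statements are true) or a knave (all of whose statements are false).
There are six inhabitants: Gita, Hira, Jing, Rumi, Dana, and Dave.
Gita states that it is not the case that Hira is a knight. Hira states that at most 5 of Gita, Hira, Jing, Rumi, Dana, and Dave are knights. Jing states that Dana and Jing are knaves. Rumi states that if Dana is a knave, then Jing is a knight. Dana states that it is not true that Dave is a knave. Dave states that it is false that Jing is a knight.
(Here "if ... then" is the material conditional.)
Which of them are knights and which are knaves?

Gita is a knave, Hira is a knight, Jing is a knave, Rumi is a knight, Dana is a knight, and Dave is a knight.

Gita (knave): "it is not the case that Hira is a knight" — false. ✓
As a knight, Hira's statement "at most 5 of Gita, Hira, Jing, Rumi, Dana, and Dave are knights" should be True; it is.
As a knave, Jing's statement "Dana and Jing are knaves" should be false; it is.
Rumi is a knight, and the claim "if Dana is a knave, then Jing is a knight" is indeed True.
Dana is a knight, so "it is not true that Dave is a knave" must be True — and it is.
Dave (knight): "it is false that Jing is a knight" — True. ✓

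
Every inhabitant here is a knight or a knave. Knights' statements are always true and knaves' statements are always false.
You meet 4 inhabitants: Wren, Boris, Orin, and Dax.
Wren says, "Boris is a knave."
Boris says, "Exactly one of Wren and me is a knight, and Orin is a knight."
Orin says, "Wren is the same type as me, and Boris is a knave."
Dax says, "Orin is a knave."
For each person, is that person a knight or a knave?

Wren is a knight, Boris is a knave, Orin is a knave, and Dax is a knight.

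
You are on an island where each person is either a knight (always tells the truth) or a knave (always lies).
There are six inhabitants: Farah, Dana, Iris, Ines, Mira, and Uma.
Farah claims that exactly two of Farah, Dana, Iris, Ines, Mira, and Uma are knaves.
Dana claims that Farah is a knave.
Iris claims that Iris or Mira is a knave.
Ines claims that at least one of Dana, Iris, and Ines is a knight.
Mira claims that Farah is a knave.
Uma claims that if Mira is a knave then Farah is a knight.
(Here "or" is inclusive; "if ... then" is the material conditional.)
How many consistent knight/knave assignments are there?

1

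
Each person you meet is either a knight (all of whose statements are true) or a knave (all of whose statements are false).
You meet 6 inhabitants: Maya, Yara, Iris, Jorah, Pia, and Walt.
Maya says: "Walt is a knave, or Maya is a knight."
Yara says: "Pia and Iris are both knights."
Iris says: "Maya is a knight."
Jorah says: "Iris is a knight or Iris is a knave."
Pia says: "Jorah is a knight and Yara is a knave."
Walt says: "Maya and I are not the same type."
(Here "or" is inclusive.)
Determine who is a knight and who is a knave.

Maya is a knave, Yara is a knave, Iris is a knave, Jorah is a knight, Pia is a knight, and Walt is a knight.

Since Maya is a knave, "Walt is a knave, or Maya is a knight" needs to be false, which holds.
Yara is a knave, and the claim "Pia and Iris are both knights" is indeed false.
Iris is a knave, so "Maya is a knight" must be false — and it is.
As a knight, Jorah's statement "Iris is a knight or Iris is a knave" should be True; it is.
As a knight, Pia's statement "Jorah is a knight and Yara is a knave" should be True; it is.
Walt is a knight, so "Maya and I are not the same type" must be True — and it is.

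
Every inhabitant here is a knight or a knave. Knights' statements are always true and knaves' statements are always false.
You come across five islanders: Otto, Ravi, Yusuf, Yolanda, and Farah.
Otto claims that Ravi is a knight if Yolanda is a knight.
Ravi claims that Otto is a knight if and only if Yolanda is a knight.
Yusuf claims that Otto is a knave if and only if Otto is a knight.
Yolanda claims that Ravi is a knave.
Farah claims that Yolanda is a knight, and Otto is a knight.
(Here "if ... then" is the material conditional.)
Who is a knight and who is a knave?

Suppose Otto is a knight. Then Otto's statement "Ravi is a knight if Yolanda is a knight" would have to be true. Checking the 16 ways to assign the others, none is consistent with every speaker.
(For instance, with Ravi=knave, Yusuf=knave, Yolanda=knight, Farah=knave, Otto's claim "Ravi is a knight if Yolanda is a knight" comes out false where it would need to be true.)
So Otto must be a knave, making "Ravi is a knight if Yolanda is a knight" false. Taking Otto=knave, Ravi=knave, Yusuf=knave, Yolanda=knight, Farah=knave, each remaining statement checks out:
  Ravi (knave): "Otto is a knight if and only if Yolanda is a knight" — false. ✓
  Yusuf (knave): "Otto is a knave if and only if Otto is a knight" — false. ✓
  Yolanda (knight): "Ravi is a knave" — true. ✓
  Farah (knave): "Yolanda is a knight, and Otto is a knight" — false. ✓
This is the unique consistent assignment.

Knights: Yolanda. Knaves: Otto, Ravi, Yusuf, and Farah.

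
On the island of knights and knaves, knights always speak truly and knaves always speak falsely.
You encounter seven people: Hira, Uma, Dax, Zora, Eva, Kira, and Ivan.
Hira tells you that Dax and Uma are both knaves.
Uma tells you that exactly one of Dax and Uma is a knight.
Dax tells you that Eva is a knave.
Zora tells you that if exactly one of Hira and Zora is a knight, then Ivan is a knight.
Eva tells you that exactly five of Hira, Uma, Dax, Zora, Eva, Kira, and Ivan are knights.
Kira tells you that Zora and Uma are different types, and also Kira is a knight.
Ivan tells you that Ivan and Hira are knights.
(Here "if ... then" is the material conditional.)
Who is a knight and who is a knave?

Hira is a knight, Uma is a knave, Dax is a knave, Zora is a knight, Eva is a knight, Kira is a knight, and Ivan is a knight.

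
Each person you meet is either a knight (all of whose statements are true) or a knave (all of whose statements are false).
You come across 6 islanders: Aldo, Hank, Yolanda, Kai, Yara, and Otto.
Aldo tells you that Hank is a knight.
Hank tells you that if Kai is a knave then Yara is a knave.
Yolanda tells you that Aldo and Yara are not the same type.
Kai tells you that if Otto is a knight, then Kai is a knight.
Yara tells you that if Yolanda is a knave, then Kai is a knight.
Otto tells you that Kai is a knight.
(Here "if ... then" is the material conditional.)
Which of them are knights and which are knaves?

Aldo is a knight, Hank is a knight, Yolanda is a knave, Kai is a knight, Yara is a knight, and Otto is a knight.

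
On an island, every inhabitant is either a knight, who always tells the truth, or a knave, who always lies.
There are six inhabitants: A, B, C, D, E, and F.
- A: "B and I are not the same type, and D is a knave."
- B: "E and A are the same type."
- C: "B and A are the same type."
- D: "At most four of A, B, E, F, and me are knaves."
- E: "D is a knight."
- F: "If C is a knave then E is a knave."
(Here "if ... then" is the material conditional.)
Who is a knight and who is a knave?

Knights: C, D, E, and F. Knaves: A and B.

Since A is a knave, "B and I are not the same type, and D is a knave" needs to be False, which holds.
As a knave, B's statement "E and A are the same type" should be False; it is.
C (knight): "B and A are the same type" — True. ✓
D is a knight; "at most four of A, B, E, F, and me are knaves" is True, as required.
E is a knight; "D is a knight" is True, as required.
Since F is a knight, "if C is a knave then E is a knave" needs to be True, which holds.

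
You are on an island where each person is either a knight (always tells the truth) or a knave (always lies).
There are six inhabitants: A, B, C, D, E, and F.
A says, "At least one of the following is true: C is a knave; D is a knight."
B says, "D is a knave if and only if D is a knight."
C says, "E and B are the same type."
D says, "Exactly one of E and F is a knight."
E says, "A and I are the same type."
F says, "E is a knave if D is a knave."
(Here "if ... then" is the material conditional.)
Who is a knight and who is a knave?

Knights: A, C, D, and F. Knaves: B and E.

A is a knight; "at least one of the following is true: C is a knave; D is a knight" is True, as required.
B is a knave, so "D is a knave if and only if D is a knight" must be False — and it is.
As a knight, C's statement "E and B are the same type" should be True; it is.
D (knight): "exactly one of E and F is a knight" — True. ✓
E (knave): "A and I are the same type" — False. ✓
F is a knight, and the claim "E is a knave if D is a knave" is indeed True.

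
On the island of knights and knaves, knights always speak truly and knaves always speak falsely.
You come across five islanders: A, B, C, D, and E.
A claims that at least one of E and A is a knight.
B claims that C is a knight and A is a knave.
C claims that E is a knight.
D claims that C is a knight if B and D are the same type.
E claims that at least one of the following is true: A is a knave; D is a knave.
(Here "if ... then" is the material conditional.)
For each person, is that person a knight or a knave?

A is a knight, B is a knave, C is a knave, D is a knight, and E is a knave.

A is a knight, so "at least one of E and A is a knight" must be True — and it is.
Since B is a knave, "C is a knight and A is a knave" needs to be False, which holds.
C is a knave; "E is a knight" is False, as required.
Since D is a knight, "C is a knight if B and D are the same type" needs to be True, which holds.
E is a knave, so "at least one of the following is true: A is a knave; D is a knave" must be False — and it is.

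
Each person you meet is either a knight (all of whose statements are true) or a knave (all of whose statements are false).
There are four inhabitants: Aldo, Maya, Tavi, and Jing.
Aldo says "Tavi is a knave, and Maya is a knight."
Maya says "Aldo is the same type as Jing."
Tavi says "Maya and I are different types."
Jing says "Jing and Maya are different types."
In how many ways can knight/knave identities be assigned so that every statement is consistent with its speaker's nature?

Consistent assignments:
  Aldo=knave, Maya=knave, Tavi=knight, Jing=knight
  Aldo=knave, Maya=knave, Tavi=knave, Jing=knight

2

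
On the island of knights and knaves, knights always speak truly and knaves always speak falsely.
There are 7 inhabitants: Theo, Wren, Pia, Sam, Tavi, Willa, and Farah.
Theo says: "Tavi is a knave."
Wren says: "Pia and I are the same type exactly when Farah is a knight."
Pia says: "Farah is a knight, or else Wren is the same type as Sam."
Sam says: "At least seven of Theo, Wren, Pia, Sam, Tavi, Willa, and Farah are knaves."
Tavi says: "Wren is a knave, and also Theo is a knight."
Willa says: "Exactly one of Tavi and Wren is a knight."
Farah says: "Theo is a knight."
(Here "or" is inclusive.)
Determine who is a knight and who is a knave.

Since Theo is a knight, "Tavi is a knave" needs to be True, which holds.
Since Wren is a knight, "Pia and I are the same type exactly when Farah is a knight" needs to be True, which holds.
Pia (knight): "Farah is a knight, or else Wren is the same type as Sam" — True. ✓
Sam is a knave, so "at least seven of Theo, Wren, Pia, Sam, Tavi, Willa, and Farah are knaves" must be false — and it is.
As a knave, Tavi's statement "Wren is a knave, and also Theo is a knight" should be false; it is.
As a knight, Willa's statement "exactly one of Tavi and Wren is a knight" should be True; it is.
Farah is a knight, so "Theo is a knight" must be True — and it is.

Knights: Theo, Wren, Pia, Willa, and Farah. Knaves: Sam and Tavi.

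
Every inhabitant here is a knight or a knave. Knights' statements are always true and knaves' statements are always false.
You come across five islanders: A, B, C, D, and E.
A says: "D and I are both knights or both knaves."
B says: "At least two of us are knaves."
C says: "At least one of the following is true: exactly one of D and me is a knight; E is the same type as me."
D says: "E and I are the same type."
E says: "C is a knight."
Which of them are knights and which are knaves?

A is a knight, B is a knave, C is a knight, D is a knight, and E is a knight.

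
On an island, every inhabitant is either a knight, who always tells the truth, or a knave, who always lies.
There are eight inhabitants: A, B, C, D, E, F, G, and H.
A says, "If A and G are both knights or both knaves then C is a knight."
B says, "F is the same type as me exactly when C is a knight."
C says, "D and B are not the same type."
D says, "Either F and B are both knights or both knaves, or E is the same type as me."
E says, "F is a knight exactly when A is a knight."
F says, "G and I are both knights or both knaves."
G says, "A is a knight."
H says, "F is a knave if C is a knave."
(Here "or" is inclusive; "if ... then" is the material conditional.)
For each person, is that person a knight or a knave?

A is a knight, so "if A and G are both knights or both knaves then C is a knight" must be True — and it is.
B is a knave, and the claim "F is the same type as me exactly when C is a knight" is indeed false.
Since C is a knight, "D and B are not the same type" needs to be True, which holds.
D is a knight; "either F and B are both knights or both knaves, or E is the same type as me" is True, as required.
As a knight, E's statement "F is a knight exactly when A is a knight" should be True; it is.
F is a knight, so "G and I are both knights or both knaves" must be True — and it is.
G is a knight, so "A is a knight" must be True — and it is.
H is a knight, so "F is a knave if C is a knave" must be True — and it is.

Knights: A, C, D, E, F, G, and H. Knaves: B.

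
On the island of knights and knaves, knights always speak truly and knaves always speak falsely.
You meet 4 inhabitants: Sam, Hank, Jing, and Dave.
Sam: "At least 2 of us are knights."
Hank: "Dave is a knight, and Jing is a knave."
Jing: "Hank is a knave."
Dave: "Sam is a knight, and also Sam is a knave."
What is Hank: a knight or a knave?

Hank is a knave.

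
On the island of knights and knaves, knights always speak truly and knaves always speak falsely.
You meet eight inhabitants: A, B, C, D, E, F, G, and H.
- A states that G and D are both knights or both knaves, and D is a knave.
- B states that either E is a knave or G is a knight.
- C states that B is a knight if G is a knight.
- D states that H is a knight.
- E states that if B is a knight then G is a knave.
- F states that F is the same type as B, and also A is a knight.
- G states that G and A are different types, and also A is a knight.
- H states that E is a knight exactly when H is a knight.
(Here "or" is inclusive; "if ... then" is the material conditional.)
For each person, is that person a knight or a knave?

As a knave, A's statement "G and D are both knights or both knaves, and D is a knave" should be False; it is.
B is a knave; "either E is a knave or G is a knight" is False, as required.
C is a knight, so "B is a knight if G is a knight" must be true — and it is.
D is a knight, and the claim "H is a knight" is indeed true.
E is a knight; "if B is a knight then G is a knave" is true, as required.
F is a knave, so "F is the same type as B, and also A is a knight" must be False — and it is.
G is a knave, and the claim "G and A are different types, and also A is a knight" is indeed False.
Since H is a knight, "E is a knight exactly when H is a knight" needs to be true, which holds.

A is a knave, B is a knave, C is a knight, D is a knight, E is a knight, F is a knave, G is a knave, and H is a knight.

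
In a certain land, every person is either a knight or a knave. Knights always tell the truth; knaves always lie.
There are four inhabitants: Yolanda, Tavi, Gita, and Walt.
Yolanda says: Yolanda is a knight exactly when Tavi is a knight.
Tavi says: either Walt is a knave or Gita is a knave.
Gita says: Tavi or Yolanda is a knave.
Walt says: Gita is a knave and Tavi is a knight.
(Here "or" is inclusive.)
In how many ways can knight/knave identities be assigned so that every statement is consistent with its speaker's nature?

2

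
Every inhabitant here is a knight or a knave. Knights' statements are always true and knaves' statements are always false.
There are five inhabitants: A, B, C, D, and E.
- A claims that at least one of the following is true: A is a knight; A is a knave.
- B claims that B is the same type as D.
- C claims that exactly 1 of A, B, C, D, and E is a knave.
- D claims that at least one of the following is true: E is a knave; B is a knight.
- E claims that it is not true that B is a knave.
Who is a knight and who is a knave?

Suppose A is a knave. Then A's statement "at least one of the following is true: A is a knight; A is a knave" would have to be false. Checking the 16 ways to assign the others, none is consistent with every speaker.
(For instance, with B=knave, C=knave, D=knight, E=knave, A's claim "at least one of the following is true: A is a knight; A is a knave" comes out true where it would need to be false.)
So A must be a knight, making "at least one of the following is true: A is a knight; A is a knave" true. Taking A=knight, B=knave, C=knave, D=knight, E=knave, each remaining statement checks out:
  B (knave): "B is the same type as D" — false. ✓
  C (knave): "exactly 1 of A, B, C, D, and E is a knave" — false. ✓
  D (knight): "at least one of the following is true: E is a knave; B is a knight" — true. ✓
  E (knave): "it is not true that B is a knave" — false. ✓
This is the unique consistent assignment.

Knights: A and D. Knaves: B, C, and E.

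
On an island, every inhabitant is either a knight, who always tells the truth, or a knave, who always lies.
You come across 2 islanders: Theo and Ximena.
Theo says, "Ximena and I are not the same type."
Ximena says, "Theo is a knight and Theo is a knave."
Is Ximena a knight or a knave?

Ximena is a knave.

Consistent assignments: {Theo=knight, Ximena=knave}; {Theo=knave, Ximena=knave}
In every consistent assignment, Ximena is a knave.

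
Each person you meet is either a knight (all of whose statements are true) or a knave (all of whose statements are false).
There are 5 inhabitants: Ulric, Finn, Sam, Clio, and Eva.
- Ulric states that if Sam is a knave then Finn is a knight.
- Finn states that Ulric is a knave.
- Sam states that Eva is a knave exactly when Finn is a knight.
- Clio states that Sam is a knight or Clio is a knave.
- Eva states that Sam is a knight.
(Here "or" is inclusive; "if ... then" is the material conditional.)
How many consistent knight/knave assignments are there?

1

Consistent assignments:
  Ulric=knight, Finn=knave, Sam=knight, Clio=knight, Eva=knight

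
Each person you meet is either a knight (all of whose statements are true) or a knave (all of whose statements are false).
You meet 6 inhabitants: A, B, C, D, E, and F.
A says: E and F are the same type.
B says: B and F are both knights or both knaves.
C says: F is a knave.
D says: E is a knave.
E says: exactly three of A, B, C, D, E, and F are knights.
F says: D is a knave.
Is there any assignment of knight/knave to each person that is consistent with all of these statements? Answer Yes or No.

Yes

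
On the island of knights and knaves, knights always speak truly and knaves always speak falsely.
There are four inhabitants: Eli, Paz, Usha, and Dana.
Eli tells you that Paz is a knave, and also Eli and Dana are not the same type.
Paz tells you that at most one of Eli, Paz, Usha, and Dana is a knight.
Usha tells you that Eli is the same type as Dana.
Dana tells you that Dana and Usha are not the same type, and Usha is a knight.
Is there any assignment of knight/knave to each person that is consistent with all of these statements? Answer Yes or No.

Checking all 16 assignments, each has at least one speaker whose statement's truth value contradicts their type.

No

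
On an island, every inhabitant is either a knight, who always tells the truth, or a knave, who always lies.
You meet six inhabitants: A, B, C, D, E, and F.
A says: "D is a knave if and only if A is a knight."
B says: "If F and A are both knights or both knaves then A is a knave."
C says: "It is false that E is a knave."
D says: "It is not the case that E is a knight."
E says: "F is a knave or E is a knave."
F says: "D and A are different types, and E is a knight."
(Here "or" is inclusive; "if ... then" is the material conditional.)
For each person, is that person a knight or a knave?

A is a knave, B is a knight, C is a knight, D is a knave, E is a knight, and F is a knave.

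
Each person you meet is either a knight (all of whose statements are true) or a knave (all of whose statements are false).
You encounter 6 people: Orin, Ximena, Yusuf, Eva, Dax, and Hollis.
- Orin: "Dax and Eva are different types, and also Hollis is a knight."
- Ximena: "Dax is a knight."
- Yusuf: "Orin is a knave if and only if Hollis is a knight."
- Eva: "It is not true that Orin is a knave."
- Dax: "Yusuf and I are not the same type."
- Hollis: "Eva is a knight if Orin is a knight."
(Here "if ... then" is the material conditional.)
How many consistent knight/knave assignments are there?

1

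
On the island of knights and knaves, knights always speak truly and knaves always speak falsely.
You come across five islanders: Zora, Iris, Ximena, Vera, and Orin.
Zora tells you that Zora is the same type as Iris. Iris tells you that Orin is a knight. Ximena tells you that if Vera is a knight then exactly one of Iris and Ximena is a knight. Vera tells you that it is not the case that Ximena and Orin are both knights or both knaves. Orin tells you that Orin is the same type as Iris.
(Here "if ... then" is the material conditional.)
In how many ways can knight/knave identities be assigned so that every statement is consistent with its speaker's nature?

2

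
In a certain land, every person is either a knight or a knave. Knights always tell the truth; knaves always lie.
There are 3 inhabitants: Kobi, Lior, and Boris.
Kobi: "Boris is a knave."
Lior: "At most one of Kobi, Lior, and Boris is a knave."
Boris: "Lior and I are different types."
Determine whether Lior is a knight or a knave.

Lior is a knave.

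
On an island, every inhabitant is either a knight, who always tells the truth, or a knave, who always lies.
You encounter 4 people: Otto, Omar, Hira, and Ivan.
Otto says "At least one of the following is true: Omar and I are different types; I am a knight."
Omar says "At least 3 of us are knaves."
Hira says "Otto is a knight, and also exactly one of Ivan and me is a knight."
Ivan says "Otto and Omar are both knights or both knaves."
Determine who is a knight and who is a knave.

Knights: Otto and Hira. Knaves: Omar and Ivan.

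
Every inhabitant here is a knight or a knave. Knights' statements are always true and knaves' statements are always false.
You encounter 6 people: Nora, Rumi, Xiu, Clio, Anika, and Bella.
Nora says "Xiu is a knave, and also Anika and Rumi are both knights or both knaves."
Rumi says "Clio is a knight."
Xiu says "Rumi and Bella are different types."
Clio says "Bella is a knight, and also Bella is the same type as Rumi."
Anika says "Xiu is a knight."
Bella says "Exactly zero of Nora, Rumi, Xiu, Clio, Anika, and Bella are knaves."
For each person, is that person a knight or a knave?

Nora is a knight; "Xiu is a knave, and also Anika and Rumi are both knights or both knaves" is true, as required.
Rumi (knave): "Clio is a knight" — False. ✓
Xiu is a knave, and the claim "Rumi and Bella are different types" is indeed False.
Clio is a knave; "Bella is a knight, and also Bella is the same type as Rumi" is False, as required.
As a knave, Anika's statement "Xiu is a knight" should be False; it is.
Bella (knave): "exactly zero of Nora, Rumi, Xiu, Clio, Anika, and Bella are knaves" — False. ✓

Nora is a knight, Rumi is a knave, Xiu is a knave, Clio is a knave, Anika is a knave, and Bella is a knave.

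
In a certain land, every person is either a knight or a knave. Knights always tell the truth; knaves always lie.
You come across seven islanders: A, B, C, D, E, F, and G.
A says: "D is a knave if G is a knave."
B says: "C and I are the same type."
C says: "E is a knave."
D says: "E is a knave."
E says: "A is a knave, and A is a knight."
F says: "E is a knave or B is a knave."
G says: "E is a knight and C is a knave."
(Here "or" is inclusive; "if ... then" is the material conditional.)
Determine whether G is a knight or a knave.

G is a knave.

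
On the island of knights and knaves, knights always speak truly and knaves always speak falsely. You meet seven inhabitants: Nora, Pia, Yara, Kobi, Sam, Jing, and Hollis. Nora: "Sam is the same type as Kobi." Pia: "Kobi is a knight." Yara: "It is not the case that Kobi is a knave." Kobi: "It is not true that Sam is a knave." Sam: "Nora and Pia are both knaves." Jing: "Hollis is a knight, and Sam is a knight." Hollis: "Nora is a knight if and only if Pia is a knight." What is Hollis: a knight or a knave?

Hollis is a knave.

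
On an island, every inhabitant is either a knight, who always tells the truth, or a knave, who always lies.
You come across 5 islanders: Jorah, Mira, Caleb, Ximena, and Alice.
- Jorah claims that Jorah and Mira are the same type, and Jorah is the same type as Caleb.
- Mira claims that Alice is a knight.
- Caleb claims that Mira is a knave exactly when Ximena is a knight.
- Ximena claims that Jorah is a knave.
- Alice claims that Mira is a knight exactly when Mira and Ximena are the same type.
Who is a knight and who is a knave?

Jorah is a knave, Mira is a knight, Caleb is a knave, Ximena is a knight, and Alice is a knight.

Suppose Jorah is a knight. Then Jorah's statement "Jorah and Mira are the same type, and Jorah is the same type as Caleb" would have to be true. Checking the 16 ways to assign the others, none is consistent with every speaker.
(For instance, with Mira=knight, Caleb=knave, Ximena=knight, Alice=knight, Jorah's claim "Jorah and Mira are the same type, and Jorah is the same type as Caleb" comes out false where it would need to be true.)
So Jorah must be a knave, making "Jorah and Mira are the same type, and Jorah is the same type as Caleb" false. Taking Jorah=knave, Mira=knight, Caleb=knave, Ximena=knight, Alice=knight, each remaining statement checks out:
  Mira (knight): "Alice is a knight" — true. ✓
  Caleb (knave): "Mira is a knave exactly when Ximena is a knight" — false. ✓
  Ximena (knight): "Jorah is a knave" — true. ✓
  Alice (knight): "Mira is a knight exactly when Mira and Ximena are the same type" — true. ✓
This is the unique consistent assignment.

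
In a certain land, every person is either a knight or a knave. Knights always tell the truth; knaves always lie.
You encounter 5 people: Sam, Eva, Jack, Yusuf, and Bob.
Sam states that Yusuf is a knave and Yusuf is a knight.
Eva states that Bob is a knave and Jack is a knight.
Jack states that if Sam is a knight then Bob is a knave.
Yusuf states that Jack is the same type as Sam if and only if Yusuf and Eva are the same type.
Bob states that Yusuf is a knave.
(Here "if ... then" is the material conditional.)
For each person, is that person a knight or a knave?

Sam is a knave, so "Yusuf is a knave and Yusuf is a knight" must be false — and it is.
Eva (knave): "Bob is a knave and Jack is a knight" — false. ✓
Since Jack is a knight, "if Sam is a knight then Bob is a knave" needs to be true, which holds.
As a knave, Yusuf's statement "Jack is the same type as Sam if and only if Yusuf and Eva are the same type" should be false; it is.
Since Bob is a knight, "Yusuf is a knave" needs to be true, which holds.

Knights: Jack and Bob. Knaves: Sam, Eva, and Yusuf.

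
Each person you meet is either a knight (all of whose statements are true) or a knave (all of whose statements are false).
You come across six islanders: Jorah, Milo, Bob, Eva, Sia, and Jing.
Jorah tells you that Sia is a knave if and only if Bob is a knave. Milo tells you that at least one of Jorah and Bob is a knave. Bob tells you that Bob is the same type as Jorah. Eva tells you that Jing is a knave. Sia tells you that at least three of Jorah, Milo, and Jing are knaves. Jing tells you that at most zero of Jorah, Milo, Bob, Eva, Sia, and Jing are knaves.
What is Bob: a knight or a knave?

Bob is a knave.

Consistent assignments: {Jorah=knight, Milo=knight, Bob=knave, Eva=knight, Sia=knave, Jing=knave}
In every consistent assignment, Bob is a knave.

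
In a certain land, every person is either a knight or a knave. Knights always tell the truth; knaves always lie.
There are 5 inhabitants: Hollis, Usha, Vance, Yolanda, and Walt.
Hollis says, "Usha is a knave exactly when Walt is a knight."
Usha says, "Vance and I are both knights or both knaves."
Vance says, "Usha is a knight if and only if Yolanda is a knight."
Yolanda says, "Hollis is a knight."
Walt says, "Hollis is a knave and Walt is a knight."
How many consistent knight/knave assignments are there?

Consistent assignments:
  Hollis=knight, Usha=knight, Vance=knight, Yolanda=knight, Walt=knave
  Hollis=knave, Usha=knave, Vance=knight, Yolanda=knave, Walt=knave

2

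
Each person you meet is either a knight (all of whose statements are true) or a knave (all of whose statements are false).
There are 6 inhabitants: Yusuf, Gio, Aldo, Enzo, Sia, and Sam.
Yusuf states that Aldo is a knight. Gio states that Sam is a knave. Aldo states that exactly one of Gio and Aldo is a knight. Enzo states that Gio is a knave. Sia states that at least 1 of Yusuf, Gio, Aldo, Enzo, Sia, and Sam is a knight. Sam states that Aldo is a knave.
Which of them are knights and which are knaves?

Yusuf is a knave, Gio is a knave, Aldo is a knave, Enzo is a knight, Sia is a knight, and Sam is a knight.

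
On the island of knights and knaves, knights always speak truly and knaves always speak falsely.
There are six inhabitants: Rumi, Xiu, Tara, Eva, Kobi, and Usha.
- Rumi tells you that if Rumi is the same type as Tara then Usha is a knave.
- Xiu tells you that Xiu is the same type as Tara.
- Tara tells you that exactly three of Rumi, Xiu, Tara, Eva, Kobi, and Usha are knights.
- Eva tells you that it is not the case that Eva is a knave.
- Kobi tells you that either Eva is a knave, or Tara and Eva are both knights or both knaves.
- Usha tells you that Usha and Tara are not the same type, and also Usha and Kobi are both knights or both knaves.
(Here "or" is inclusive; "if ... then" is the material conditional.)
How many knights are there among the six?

The unique consistent assignment is Rumi=knight, Xiu=knave, Tara=knight, Eva=knave, Kobi=knight, Usha=knave.
That has 3 knights.

3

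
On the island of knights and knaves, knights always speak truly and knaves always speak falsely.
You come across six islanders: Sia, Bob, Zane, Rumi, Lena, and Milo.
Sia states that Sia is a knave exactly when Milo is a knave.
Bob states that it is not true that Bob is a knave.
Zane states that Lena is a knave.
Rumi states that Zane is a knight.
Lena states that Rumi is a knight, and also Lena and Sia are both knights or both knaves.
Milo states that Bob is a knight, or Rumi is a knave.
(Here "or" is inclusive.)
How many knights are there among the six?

The unique consistent assignment is Sia=knight, Bob=knight, Zane=knight, Rumi=knight, Lena=knave, Milo=knight.
That has 5 knights.

5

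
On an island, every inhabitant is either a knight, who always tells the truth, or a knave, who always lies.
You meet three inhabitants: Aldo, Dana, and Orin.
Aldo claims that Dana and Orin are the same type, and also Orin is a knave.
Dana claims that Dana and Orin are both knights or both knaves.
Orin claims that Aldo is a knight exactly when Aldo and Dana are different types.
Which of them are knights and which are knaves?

Aldo is a knave, Dana is a knave, and Orin is a knight.

Suppose Aldo is a knight. Then Aldo's statement "Dana and Orin are the same type, and also Orin is a knave" would have to be true. Checking the 4 ways to assign the others, none is consistent with every speaker.
(For instance, with Dana=knave, Orin=knight, Aldo's claim "Dana and Orin are the same type, and also Orin is a knave" comes out false where it would need to be true.)
So Aldo must be a knave, making "Dana and Orin are the same type, and also Orin is a knave" false. Taking Aldo=knave, Dana=knave, Orin=knight, each remaining statement checks out:
  Dana (knave): "Dana and Orin are both knights or both knaves" — false. ✓
  Orin (knight): "Aldo is a knight exactly when Aldo and Dana are different types" — true. ✓
This is the unique consistent assignment.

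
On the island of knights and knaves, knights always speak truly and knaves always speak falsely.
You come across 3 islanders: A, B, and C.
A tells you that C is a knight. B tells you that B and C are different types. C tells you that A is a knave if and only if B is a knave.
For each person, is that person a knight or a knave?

A is a knave, B is a knight, and C is a knave.

As a knave, A's statement "C is a knight" should be False; it is.
B is a knight, so "B and C are different types" must be true — and it is.
C (knave): "A is a knave if and only if B is a knave" — False. ✓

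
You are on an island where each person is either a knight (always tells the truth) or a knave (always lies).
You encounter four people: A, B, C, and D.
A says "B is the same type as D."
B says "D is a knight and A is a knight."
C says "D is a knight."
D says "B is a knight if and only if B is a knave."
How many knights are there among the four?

1

The unique consistent assignment is A=knight, B=knave, C=knave, D=knave.
That has 1 knight.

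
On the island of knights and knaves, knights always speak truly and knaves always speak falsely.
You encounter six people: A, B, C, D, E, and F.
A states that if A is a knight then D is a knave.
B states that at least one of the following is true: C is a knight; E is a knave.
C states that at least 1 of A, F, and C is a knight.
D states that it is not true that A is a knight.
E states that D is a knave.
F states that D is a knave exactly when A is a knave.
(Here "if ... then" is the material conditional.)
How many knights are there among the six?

4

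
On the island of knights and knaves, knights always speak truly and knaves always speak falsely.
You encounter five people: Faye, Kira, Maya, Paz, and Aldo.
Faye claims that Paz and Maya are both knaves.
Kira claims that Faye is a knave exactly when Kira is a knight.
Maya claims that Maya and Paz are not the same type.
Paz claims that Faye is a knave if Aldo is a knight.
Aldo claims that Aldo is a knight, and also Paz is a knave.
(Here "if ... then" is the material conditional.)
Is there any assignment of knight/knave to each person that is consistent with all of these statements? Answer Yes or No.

Checking all 32 assignments, each has at least one speaker whose statement's truth value contradicts their type.

No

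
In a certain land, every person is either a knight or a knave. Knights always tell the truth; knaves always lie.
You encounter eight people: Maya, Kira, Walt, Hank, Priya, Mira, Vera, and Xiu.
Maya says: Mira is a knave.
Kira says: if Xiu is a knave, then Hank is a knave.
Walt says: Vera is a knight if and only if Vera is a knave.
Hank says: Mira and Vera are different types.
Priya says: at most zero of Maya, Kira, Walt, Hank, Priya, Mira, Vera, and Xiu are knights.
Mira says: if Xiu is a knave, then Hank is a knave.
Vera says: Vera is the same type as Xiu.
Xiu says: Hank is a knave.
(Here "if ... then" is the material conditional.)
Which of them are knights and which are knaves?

Maya is a knave, Kira is a knight, Walt is a knave, Hank is a knave, Priya is a knave, Mira is a knight, Vera is a knight, and Xiu is a knight.

Maya is a knave, so "Mira is a knave" must be False — and it is.
Kira is a knight, and the claim "if Xiu is a knave, then Hank is a knave" is indeed True.
Since Walt is a knave, "Vera is a knight if and only if Vera is a knave" needs to be False, which holds.
Hank (knave): "Mira and Vera are different types" — False. ✓
As a knave, Priya's statement "at most zero of Maya, Kira, Walt, Hank, Priya, Mira, Vera, and Xiu are knights" should be False; it is.
Since Mira is a knight, "if Xiu is a knave, then Hank is a knave" needs to be True, which holds.
Vera (knight): "Vera is the same type as Xiu" — True. ✓
As a knight, Xiu's statement "Hank is a knave" should be True; it is.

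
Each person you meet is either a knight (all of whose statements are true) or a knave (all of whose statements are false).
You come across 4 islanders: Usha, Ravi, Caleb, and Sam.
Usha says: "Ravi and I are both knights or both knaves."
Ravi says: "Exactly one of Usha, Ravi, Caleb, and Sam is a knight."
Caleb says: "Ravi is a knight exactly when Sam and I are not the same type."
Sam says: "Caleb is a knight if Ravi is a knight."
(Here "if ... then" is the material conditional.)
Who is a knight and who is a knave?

Suppose Usha is a knight. Then Usha's statement "Ravi and I are both knights or both knaves" would have to be true. Checking the 8 ways to assign the others, none is consistent with every speaker.
(For instance, with Ravi=knight, Caleb=knave, Sam=knave, Ravi's claim "exactly one of Usha, Ravi, Caleb, and Sam is a knight" comes out false where it would need to be true.)
So Usha must be a knave, making "Ravi and I are both knights or both knaves" false. Taking Usha=knave, Ravi=knight, Caleb=knave, Sam=knave, each remaining statement checks out:
  Ravi (knight): "exactly one of Usha, Ravi, Caleb, and Sam is a knight" — true. ✓
  Caleb (knave): "Ravi is a knight exactly when Sam and I are not the same type" — false. ✓
  Sam (knave): "Caleb is a knight if Ravi is a knight" — false. ✓
This is the unique consistent assignment.

Usha is a knave, Ravi is a knight, Caleb is a knave, and Sam is a knave.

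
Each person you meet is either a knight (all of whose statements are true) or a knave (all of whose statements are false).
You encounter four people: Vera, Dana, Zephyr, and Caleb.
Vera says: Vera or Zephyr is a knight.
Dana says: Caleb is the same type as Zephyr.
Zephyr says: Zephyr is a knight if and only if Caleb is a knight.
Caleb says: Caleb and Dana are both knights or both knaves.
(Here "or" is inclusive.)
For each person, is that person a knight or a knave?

Vera is a knight, Dana is a knight, Zephyr is a knight, and Caleb is a knight.

Suppose Vera is a knave. Then Vera's statement "Vera or Zephyr is a knight" would have to be false. Checking the 8 ways to assign the others, none is consistent with every speaker.
(For instance, with Dana=knight, Zephyr=knight, Caleb=knight, Vera's claim "Vera or Zephyr is a knight" comes out true where it would need to be false.)
So Vera must be a knight, making "Vera or Zephyr is a knight" true. Taking Vera=knight, Dana=knight, Zephyr=knight, Caleb=knight, each remaining statement checks out:
  Dana (knight): "Caleb is the same type as Zephyr" — true. ✓
  Zephyr (knight): "Zephyr is a knight if and only if Caleb is a knight" — true. ✓
  Caleb (knight): "Caleb and Dana are both knights or both knaves" — true. ✓
This is the unique consistent assignment.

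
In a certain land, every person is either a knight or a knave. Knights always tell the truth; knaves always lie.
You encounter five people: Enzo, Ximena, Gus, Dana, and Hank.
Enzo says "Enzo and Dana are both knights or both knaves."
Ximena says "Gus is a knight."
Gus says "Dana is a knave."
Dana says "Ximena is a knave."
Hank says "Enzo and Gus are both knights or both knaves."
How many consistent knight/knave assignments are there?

Consistent assignments:
  Enzo=knight, Ximena=knave, Gus=knave, Dana=knight, Hank=knave
  Enzo=knave, Ximena=knave, Gus=knave, Dana=knight, Hank=knight

2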